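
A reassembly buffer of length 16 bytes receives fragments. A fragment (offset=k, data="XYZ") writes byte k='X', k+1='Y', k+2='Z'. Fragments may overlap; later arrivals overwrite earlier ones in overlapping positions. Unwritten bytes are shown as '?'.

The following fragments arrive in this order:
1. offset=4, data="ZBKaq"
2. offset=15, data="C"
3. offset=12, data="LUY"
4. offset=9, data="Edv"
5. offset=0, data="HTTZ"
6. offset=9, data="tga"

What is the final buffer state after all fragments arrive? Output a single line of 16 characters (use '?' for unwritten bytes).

Fragment 1: offset=4 data="ZBKaq" -> buffer=????ZBKaq???????
Fragment 2: offset=15 data="C" -> buffer=????ZBKaq??????C
Fragment 3: offset=12 data="LUY" -> buffer=????ZBKaq???LUYC
Fragment 4: offset=9 data="Edv" -> buffer=????ZBKaqEdvLUYC
Fragment 5: offset=0 data="HTTZ" -> buffer=HTTZZBKaqEdvLUYC
Fragment 6: offset=9 data="tga" -> buffer=HTTZZBKaqtgaLUYC

Answer: HTTZZBKaqtgaLUYC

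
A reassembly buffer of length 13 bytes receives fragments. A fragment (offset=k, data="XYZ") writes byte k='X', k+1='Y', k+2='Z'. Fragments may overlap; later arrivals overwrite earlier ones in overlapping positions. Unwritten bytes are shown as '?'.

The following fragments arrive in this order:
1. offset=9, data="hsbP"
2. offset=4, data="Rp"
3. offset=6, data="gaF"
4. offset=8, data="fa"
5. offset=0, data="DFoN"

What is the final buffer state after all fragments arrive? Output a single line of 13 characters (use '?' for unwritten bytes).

Answer: DFoNRpgafasbP

Derivation:
Fragment 1: offset=9 data="hsbP" -> buffer=?????????hsbP
Fragment 2: offset=4 data="Rp" -> buffer=????Rp???hsbP
Fragment 3: offset=6 data="gaF" -> buffer=????RpgaFhsbP
Fragment 4: offset=8 data="fa" -> buffer=????RpgafasbP
Fragment 5: offset=0 data="DFoN" -> buffer=DFoNRpgafasbP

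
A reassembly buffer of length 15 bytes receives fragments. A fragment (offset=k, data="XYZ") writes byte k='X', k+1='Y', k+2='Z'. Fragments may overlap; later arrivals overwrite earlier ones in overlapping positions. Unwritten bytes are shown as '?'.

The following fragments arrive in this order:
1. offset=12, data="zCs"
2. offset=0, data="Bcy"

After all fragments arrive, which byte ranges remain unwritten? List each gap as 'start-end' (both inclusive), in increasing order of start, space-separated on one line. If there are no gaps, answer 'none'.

Fragment 1: offset=12 len=3
Fragment 2: offset=0 len=3
Gaps: 3-11

Answer: 3-11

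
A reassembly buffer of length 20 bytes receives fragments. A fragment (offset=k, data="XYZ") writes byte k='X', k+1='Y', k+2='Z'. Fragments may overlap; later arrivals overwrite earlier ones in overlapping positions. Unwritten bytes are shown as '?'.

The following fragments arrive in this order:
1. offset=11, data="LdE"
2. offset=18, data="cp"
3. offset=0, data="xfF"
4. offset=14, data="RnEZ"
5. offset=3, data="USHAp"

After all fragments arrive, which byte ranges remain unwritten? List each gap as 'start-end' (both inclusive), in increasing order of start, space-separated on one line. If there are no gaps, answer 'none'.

Fragment 1: offset=11 len=3
Fragment 2: offset=18 len=2
Fragment 3: offset=0 len=3
Fragment 4: offset=14 len=4
Fragment 5: offset=3 len=5
Gaps: 8-10

Answer: 8-10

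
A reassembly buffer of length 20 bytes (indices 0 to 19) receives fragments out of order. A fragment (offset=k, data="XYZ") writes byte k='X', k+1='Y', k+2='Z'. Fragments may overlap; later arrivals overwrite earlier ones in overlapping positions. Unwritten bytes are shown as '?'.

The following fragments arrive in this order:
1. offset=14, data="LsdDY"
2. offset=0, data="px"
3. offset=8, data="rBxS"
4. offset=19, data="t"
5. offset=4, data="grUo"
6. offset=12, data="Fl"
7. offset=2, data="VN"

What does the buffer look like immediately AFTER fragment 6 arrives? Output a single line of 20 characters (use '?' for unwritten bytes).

Fragment 1: offset=14 data="LsdDY" -> buffer=??????????????LsdDY?
Fragment 2: offset=0 data="px" -> buffer=px????????????LsdDY?
Fragment 3: offset=8 data="rBxS" -> buffer=px??????rBxS??LsdDY?
Fragment 4: offset=19 data="t" -> buffer=px??????rBxS??LsdDYt
Fragment 5: offset=4 data="grUo" -> buffer=px??grUorBxS??LsdDYt
Fragment 6: offset=12 data="Fl" -> buffer=px??grUorBxSFlLsdDYt

Answer: px??grUorBxSFlLsdDYt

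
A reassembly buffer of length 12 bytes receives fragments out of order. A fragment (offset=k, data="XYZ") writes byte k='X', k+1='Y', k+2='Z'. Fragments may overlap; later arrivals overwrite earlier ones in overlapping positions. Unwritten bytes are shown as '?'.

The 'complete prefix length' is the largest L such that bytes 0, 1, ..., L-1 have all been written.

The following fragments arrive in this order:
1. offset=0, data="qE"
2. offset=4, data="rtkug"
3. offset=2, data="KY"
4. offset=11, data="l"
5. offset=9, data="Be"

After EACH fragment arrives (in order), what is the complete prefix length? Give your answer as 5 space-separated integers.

Answer: 2 2 9 9 12

Derivation:
Fragment 1: offset=0 data="qE" -> buffer=qE?????????? -> prefix_len=2
Fragment 2: offset=4 data="rtkug" -> buffer=qE??rtkug??? -> prefix_len=2
Fragment 3: offset=2 data="KY" -> buffer=qEKYrtkug??? -> prefix_len=9
Fragment 4: offset=11 data="l" -> buffer=qEKYrtkug??l -> prefix_len=9
Fragment 5: offset=9 data="Be" -> buffer=qEKYrtkugBel -> prefix_len=12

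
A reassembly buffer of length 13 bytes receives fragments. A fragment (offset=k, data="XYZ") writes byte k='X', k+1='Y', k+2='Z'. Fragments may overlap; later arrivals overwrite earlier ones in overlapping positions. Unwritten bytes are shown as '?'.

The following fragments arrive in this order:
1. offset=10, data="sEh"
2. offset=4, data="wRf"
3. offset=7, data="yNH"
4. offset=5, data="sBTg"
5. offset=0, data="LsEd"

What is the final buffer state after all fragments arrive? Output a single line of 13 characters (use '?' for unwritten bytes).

Fragment 1: offset=10 data="sEh" -> buffer=??????????sEh
Fragment 2: offset=4 data="wRf" -> buffer=????wRf???sEh
Fragment 3: offset=7 data="yNH" -> buffer=????wRfyNHsEh
Fragment 4: offset=5 data="sBTg" -> buffer=????wsBTgHsEh
Fragment 5: offset=0 data="LsEd" -> buffer=LsEdwsBTgHsEh

Answer: LsEdwsBTgHsEh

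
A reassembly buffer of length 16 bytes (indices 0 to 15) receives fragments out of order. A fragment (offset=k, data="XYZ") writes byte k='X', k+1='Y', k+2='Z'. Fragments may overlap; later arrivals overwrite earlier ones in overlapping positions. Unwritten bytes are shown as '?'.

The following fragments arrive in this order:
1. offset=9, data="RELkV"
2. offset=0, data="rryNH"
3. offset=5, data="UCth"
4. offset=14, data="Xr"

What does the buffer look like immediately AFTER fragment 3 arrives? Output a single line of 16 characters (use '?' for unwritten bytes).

Fragment 1: offset=9 data="RELkV" -> buffer=?????????RELkV??
Fragment 2: offset=0 data="rryNH" -> buffer=rryNH????RELkV??
Fragment 3: offset=5 data="UCth" -> buffer=rryNHUCthRELkV??

Answer: rryNHUCthRELkV??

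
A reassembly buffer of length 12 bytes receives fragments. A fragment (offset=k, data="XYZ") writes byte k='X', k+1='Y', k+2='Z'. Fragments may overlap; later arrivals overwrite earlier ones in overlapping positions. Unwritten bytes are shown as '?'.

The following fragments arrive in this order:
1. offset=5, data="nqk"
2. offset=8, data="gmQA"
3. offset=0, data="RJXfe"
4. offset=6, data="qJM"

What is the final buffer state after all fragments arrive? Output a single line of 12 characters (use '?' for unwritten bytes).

Answer: RJXfenqJMmQA

Derivation:
Fragment 1: offset=5 data="nqk" -> buffer=?????nqk????
Fragment 2: offset=8 data="gmQA" -> buffer=?????nqkgmQA
Fragment 3: offset=0 data="RJXfe" -> buffer=RJXfenqkgmQA
Fragment 4: offset=6 data="qJM" -> buffer=RJXfenqJMmQA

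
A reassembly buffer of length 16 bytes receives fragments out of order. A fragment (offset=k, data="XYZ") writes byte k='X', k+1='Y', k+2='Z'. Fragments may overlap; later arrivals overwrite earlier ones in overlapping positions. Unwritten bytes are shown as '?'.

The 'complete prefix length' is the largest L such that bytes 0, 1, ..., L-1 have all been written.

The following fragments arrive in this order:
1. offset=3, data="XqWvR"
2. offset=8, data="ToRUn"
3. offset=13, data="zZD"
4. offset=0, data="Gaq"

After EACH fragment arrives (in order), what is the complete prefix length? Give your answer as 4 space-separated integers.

Fragment 1: offset=3 data="XqWvR" -> buffer=???XqWvR???????? -> prefix_len=0
Fragment 2: offset=8 data="ToRUn" -> buffer=???XqWvRToRUn??? -> prefix_len=0
Fragment 3: offset=13 data="zZD" -> buffer=???XqWvRToRUnzZD -> prefix_len=0
Fragment 4: offset=0 data="Gaq" -> buffer=GaqXqWvRToRUnzZD -> prefix_len=16

Answer: 0 0 0 16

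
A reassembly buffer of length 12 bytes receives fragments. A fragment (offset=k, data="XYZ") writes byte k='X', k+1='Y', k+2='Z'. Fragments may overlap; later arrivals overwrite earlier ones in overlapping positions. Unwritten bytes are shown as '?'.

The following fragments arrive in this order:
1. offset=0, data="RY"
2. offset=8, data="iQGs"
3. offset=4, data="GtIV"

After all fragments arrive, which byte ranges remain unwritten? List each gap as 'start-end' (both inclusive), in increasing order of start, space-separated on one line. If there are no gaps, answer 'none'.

Answer: 2-3

Derivation:
Fragment 1: offset=0 len=2
Fragment 2: offset=8 len=4
Fragment 3: offset=4 len=4
Gaps: 2-3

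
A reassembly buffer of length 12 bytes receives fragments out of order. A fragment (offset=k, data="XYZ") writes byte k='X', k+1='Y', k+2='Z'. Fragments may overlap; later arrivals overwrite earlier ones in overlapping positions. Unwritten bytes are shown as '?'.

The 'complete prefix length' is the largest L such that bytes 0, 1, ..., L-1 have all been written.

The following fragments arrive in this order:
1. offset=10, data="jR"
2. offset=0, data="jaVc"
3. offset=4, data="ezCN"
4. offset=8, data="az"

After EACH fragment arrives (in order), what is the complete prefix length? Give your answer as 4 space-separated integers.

Fragment 1: offset=10 data="jR" -> buffer=??????????jR -> prefix_len=0
Fragment 2: offset=0 data="jaVc" -> buffer=jaVc??????jR -> prefix_len=4
Fragment 3: offset=4 data="ezCN" -> buffer=jaVcezCN??jR -> prefix_len=8
Fragment 4: offset=8 data="az" -> buffer=jaVcezCNazjR -> prefix_len=12

Answer: 0 4 8 12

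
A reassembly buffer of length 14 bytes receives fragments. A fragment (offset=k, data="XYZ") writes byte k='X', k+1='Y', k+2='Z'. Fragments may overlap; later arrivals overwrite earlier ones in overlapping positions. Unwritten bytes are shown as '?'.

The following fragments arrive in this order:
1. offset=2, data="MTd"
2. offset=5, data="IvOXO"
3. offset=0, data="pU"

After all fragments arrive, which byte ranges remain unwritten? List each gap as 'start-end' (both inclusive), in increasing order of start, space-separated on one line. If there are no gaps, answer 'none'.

Answer: 10-13

Derivation:
Fragment 1: offset=2 len=3
Fragment 2: offset=5 len=5
Fragment 3: offset=0 len=2
Gaps: 10-13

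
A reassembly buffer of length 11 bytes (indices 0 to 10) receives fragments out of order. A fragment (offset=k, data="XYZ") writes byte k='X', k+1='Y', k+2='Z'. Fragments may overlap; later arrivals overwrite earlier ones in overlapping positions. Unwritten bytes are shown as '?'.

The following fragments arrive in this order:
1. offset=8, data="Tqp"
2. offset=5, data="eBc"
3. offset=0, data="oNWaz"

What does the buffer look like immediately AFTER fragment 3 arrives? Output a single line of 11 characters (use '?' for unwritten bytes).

Answer: oNWazeBcTqp

Derivation:
Fragment 1: offset=8 data="Tqp" -> buffer=????????Tqp
Fragment 2: offset=5 data="eBc" -> buffer=?????eBcTqp
Fragment 3: offset=0 data="oNWaz" -> buffer=oNWazeBcTqp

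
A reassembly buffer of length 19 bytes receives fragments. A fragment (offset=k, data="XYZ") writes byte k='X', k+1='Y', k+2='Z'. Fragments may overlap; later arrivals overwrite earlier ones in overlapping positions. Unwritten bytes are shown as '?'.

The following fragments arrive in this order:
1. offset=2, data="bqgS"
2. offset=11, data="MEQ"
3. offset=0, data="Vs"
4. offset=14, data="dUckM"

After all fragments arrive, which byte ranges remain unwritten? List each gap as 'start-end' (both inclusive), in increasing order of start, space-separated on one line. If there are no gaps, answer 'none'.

Fragment 1: offset=2 len=4
Fragment 2: offset=11 len=3
Fragment 3: offset=0 len=2
Fragment 4: offset=14 len=5
Gaps: 6-10

Answer: 6-10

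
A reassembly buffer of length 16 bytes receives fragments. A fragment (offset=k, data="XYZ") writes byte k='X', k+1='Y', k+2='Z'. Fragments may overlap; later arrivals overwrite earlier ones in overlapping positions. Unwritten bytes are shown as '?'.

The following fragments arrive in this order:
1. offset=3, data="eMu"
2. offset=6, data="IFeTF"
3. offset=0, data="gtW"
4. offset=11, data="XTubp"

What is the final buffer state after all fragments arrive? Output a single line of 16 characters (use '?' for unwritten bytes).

Answer: gtWeMuIFeTFXTubp

Derivation:
Fragment 1: offset=3 data="eMu" -> buffer=???eMu??????????
Fragment 2: offset=6 data="IFeTF" -> buffer=???eMuIFeTF?????
Fragment 3: offset=0 data="gtW" -> buffer=gtWeMuIFeTF?????
Fragment 4: offset=11 data="XTubp" -> buffer=gtWeMuIFeTFXTubp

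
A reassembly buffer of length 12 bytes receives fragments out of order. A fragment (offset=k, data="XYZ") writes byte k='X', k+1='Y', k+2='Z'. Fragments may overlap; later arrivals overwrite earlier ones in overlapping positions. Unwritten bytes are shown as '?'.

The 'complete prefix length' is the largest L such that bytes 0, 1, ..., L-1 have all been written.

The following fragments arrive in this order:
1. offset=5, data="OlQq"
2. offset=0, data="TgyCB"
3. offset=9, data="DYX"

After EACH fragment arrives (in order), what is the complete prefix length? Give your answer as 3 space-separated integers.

Answer: 0 9 12

Derivation:
Fragment 1: offset=5 data="OlQq" -> buffer=?????OlQq??? -> prefix_len=0
Fragment 2: offset=0 data="TgyCB" -> buffer=TgyCBOlQq??? -> prefix_len=9
Fragment 3: offset=9 data="DYX" -> buffer=TgyCBOlQqDYX -> prefix_len=12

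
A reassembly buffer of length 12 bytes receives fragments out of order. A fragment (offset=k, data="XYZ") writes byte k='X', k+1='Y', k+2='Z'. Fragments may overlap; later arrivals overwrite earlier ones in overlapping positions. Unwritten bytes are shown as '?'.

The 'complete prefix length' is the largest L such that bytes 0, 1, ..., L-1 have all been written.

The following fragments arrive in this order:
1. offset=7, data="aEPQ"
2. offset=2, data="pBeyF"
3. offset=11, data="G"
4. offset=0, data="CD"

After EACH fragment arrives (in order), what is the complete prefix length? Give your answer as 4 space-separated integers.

Fragment 1: offset=7 data="aEPQ" -> buffer=???????aEPQ? -> prefix_len=0
Fragment 2: offset=2 data="pBeyF" -> buffer=??pBeyFaEPQ? -> prefix_len=0
Fragment 3: offset=11 data="G" -> buffer=??pBeyFaEPQG -> prefix_len=0
Fragment 4: offset=0 data="CD" -> buffer=CDpBeyFaEPQG -> prefix_len=12

Answer: 0 0 0 12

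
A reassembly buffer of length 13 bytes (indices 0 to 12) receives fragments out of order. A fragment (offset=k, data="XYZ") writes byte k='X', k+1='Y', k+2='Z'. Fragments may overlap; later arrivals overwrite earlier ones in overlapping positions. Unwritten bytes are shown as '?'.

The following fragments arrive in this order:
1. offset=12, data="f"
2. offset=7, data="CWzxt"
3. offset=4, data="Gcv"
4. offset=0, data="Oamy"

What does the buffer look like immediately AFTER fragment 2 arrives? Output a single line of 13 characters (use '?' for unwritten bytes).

Answer: ???????CWzxtf

Derivation:
Fragment 1: offset=12 data="f" -> buffer=????????????f
Fragment 2: offset=7 data="CWzxt" -> buffer=???????CWzxtf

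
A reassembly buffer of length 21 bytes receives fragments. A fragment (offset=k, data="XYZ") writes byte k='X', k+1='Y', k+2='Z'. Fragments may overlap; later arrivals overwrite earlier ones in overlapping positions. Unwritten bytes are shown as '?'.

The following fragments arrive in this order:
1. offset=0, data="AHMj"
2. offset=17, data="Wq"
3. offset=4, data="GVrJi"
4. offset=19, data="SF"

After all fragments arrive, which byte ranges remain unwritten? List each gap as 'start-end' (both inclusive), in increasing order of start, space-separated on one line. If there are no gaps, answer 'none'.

Fragment 1: offset=0 len=4
Fragment 2: offset=17 len=2
Fragment 3: offset=4 len=5
Fragment 4: offset=19 len=2
Gaps: 9-16

Answer: 9-16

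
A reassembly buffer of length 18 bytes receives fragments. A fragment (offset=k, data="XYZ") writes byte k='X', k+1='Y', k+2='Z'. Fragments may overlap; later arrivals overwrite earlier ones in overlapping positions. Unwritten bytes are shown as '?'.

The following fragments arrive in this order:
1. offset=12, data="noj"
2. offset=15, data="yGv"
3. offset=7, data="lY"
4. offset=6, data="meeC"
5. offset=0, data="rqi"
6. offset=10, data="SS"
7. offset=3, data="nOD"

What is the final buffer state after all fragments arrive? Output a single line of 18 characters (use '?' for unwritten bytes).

Fragment 1: offset=12 data="noj" -> buffer=????????????noj???
Fragment 2: offset=15 data="yGv" -> buffer=????????????nojyGv
Fragment 3: offset=7 data="lY" -> buffer=???????lY???nojyGv
Fragment 4: offset=6 data="meeC" -> buffer=??????meeC??nojyGv
Fragment 5: offset=0 data="rqi" -> buffer=rqi???meeC??nojyGv
Fragment 6: offset=10 data="SS" -> buffer=rqi???meeCSSnojyGv
Fragment 7: offset=3 data="nOD" -> buffer=rqinODmeeCSSnojyGv

Answer: rqinODmeeCSSnojyGv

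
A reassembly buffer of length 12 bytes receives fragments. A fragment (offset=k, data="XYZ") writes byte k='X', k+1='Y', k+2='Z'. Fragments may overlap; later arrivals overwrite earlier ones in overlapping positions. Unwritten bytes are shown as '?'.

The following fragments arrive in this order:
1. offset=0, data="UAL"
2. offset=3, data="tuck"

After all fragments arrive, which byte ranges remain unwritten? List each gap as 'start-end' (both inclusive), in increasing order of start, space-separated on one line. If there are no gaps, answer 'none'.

Fragment 1: offset=0 len=3
Fragment 2: offset=3 len=4
Gaps: 7-11

Answer: 7-11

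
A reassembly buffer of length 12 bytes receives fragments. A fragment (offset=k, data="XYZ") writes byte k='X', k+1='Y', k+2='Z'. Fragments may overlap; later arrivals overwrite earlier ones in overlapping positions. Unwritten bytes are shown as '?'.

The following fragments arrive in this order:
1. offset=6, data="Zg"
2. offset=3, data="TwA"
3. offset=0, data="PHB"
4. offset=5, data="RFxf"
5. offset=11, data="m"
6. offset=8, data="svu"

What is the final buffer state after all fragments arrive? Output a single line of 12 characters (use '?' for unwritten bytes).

Answer: PHBTwRFxsvum

Derivation:
Fragment 1: offset=6 data="Zg" -> buffer=??????Zg????
Fragment 2: offset=3 data="TwA" -> buffer=???TwAZg????
Fragment 3: offset=0 data="PHB" -> buffer=PHBTwAZg????
Fragment 4: offset=5 data="RFxf" -> buffer=PHBTwRFxf???
Fragment 5: offset=11 data="m" -> buffer=PHBTwRFxf??m
Fragment 6: offset=8 data="svu" -> buffer=PHBTwRFxsvum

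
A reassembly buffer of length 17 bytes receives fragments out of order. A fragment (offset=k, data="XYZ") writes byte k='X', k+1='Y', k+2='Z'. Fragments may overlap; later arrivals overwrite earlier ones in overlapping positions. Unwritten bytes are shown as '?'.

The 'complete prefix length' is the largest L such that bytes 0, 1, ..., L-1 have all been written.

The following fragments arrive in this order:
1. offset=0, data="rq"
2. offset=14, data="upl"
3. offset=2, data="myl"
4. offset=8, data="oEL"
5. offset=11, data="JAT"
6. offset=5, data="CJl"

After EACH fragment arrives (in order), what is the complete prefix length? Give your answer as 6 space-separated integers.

Fragment 1: offset=0 data="rq" -> buffer=rq??????????????? -> prefix_len=2
Fragment 2: offset=14 data="upl" -> buffer=rq????????????upl -> prefix_len=2
Fragment 3: offset=2 data="myl" -> buffer=rqmyl?????????upl -> prefix_len=5
Fragment 4: offset=8 data="oEL" -> buffer=rqmyl???oEL???upl -> prefix_len=5
Fragment 5: offset=11 data="JAT" -> buffer=rqmyl???oELJATupl -> prefix_len=5
Fragment 6: offset=5 data="CJl" -> buffer=rqmylCJloELJATupl -> prefix_len=17

Answer: 2 2 5 5 5 17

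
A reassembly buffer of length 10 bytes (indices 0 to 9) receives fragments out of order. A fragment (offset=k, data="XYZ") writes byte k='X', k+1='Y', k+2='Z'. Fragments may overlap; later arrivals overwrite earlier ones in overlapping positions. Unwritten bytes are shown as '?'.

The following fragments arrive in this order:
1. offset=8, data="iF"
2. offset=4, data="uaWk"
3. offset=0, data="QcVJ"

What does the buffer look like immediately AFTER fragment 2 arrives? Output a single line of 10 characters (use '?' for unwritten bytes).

Fragment 1: offset=8 data="iF" -> buffer=????????iF
Fragment 2: offset=4 data="uaWk" -> buffer=????uaWkiF

Answer: ????uaWkiF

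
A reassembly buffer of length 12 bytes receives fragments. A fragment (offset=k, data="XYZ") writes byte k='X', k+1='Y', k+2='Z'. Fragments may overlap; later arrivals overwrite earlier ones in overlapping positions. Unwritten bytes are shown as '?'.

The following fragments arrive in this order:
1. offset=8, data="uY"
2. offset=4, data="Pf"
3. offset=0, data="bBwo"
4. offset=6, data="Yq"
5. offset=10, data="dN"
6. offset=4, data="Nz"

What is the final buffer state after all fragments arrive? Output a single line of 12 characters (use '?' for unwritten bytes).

Fragment 1: offset=8 data="uY" -> buffer=????????uY??
Fragment 2: offset=4 data="Pf" -> buffer=????Pf??uY??
Fragment 3: offset=0 data="bBwo" -> buffer=bBwoPf??uY??
Fragment 4: offset=6 data="Yq" -> buffer=bBwoPfYquY??
Fragment 5: offset=10 data="dN" -> buffer=bBwoPfYquYdN
Fragment 6: offset=4 data="Nz" -> buffer=bBwoNzYquYdN

Answer: bBwoNzYquYdN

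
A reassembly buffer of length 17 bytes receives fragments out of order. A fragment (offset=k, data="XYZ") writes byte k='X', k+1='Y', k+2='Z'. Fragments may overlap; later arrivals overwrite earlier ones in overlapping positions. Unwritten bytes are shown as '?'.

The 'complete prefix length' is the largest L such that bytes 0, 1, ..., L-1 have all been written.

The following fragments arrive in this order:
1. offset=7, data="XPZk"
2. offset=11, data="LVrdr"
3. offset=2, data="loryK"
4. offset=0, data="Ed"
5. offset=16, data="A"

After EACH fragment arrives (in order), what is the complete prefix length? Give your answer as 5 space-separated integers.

Answer: 0 0 0 16 17

Derivation:
Fragment 1: offset=7 data="XPZk" -> buffer=???????XPZk?????? -> prefix_len=0
Fragment 2: offset=11 data="LVrdr" -> buffer=???????XPZkLVrdr? -> prefix_len=0
Fragment 3: offset=2 data="loryK" -> buffer=??loryKXPZkLVrdr? -> prefix_len=0
Fragment 4: offset=0 data="Ed" -> buffer=EdloryKXPZkLVrdr? -> prefix_len=16
Fragment 5: offset=16 data="A" -> buffer=EdloryKXPZkLVrdrA -> prefix_len=17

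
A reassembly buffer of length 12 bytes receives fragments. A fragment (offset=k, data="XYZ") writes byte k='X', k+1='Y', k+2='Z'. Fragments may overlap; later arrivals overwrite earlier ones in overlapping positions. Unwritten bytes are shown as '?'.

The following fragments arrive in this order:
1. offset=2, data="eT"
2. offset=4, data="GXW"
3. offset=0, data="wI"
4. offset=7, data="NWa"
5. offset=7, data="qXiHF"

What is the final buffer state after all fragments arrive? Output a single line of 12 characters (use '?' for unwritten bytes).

Answer: wIeTGXWqXiHF

Derivation:
Fragment 1: offset=2 data="eT" -> buffer=??eT????????
Fragment 2: offset=4 data="GXW" -> buffer=??eTGXW?????
Fragment 3: offset=0 data="wI" -> buffer=wIeTGXW?????
Fragment 4: offset=7 data="NWa" -> buffer=wIeTGXWNWa??
Fragment 5: offset=7 data="qXiHF" -> buffer=wIeTGXWqXiHF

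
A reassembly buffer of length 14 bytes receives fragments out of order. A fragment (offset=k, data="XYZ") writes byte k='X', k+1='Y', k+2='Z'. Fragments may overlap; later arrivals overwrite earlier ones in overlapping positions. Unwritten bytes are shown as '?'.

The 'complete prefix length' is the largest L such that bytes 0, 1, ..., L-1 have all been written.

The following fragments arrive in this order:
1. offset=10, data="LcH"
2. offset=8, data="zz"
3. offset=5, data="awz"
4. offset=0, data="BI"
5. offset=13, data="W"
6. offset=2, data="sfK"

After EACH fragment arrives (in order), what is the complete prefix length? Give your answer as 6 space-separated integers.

Answer: 0 0 0 2 2 14

Derivation:
Fragment 1: offset=10 data="LcH" -> buffer=??????????LcH? -> prefix_len=0
Fragment 2: offset=8 data="zz" -> buffer=????????zzLcH? -> prefix_len=0
Fragment 3: offset=5 data="awz" -> buffer=?????awzzzLcH? -> prefix_len=0
Fragment 4: offset=0 data="BI" -> buffer=BI???awzzzLcH? -> prefix_len=2
Fragment 5: offset=13 data="W" -> buffer=BI???awzzzLcHW -> prefix_len=2
Fragment 6: offset=2 data="sfK" -> buffer=BIsfKawzzzLcHW -> prefix_len=14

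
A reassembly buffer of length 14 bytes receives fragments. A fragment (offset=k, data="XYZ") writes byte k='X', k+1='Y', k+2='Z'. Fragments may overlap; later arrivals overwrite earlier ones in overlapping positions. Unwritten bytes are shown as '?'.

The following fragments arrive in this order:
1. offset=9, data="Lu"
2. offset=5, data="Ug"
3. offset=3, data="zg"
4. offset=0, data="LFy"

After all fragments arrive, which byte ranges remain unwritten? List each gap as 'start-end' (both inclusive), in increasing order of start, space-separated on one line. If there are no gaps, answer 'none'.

Fragment 1: offset=9 len=2
Fragment 2: offset=5 len=2
Fragment 3: offset=3 len=2
Fragment 4: offset=0 len=3
Gaps: 7-8 11-13

Answer: 7-8 11-13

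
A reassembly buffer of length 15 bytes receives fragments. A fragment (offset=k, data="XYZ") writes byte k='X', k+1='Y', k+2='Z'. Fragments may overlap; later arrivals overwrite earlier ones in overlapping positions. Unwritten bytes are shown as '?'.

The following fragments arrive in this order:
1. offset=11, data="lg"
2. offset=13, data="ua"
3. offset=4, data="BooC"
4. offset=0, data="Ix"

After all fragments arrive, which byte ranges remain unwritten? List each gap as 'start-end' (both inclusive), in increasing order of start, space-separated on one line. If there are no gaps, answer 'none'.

Answer: 2-3 8-10

Derivation:
Fragment 1: offset=11 len=2
Fragment 2: offset=13 len=2
Fragment 3: offset=4 len=4
Fragment 4: offset=0 len=2
Gaps: 2-3 8-10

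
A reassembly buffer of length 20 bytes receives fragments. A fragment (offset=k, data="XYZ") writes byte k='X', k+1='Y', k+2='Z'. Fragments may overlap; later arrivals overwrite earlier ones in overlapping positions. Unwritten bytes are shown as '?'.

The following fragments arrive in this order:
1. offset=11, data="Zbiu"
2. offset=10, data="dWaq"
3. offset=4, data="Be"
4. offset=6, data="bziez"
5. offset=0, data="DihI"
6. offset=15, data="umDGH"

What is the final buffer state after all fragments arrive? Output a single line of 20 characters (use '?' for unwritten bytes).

Answer: DihIBebziezWaquumDGH

Derivation:
Fragment 1: offset=11 data="Zbiu" -> buffer=???????????Zbiu?????
Fragment 2: offset=10 data="dWaq" -> buffer=??????????dWaqu?????
Fragment 3: offset=4 data="Be" -> buffer=????Be????dWaqu?????
Fragment 4: offset=6 data="bziez" -> buffer=????BebziezWaqu?????
Fragment 5: offset=0 data="DihI" -> buffer=DihIBebziezWaqu?????
Fragment 6: offset=15 data="umDGH" -> buffer=DihIBebziezWaquumDGH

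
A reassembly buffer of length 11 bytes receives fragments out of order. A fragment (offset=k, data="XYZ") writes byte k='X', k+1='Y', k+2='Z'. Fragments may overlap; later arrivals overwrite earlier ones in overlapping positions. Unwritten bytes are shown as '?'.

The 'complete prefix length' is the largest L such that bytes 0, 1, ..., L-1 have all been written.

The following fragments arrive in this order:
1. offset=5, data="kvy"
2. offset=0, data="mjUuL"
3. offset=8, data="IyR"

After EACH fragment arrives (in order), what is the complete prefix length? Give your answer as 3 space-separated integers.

Fragment 1: offset=5 data="kvy" -> buffer=?????kvy??? -> prefix_len=0
Fragment 2: offset=0 data="mjUuL" -> buffer=mjUuLkvy??? -> prefix_len=8
Fragment 3: offset=8 data="IyR" -> buffer=mjUuLkvyIyR -> prefix_len=11

Answer: 0 8 11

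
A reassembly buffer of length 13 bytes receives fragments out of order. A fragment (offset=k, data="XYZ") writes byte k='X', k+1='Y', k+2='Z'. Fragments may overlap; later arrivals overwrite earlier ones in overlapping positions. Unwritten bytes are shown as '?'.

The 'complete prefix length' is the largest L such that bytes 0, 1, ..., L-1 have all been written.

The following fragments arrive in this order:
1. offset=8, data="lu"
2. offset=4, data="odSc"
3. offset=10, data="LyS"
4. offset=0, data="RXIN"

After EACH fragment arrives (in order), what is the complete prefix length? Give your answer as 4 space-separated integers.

Fragment 1: offset=8 data="lu" -> buffer=????????lu??? -> prefix_len=0
Fragment 2: offset=4 data="odSc" -> buffer=????odSclu??? -> prefix_len=0
Fragment 3: offset=10 data="LyS" -> buffer=????odScluLyS -> prefix_len=0
Fragment 4: offset=0 data="RXIN" -> buffer=RXINodScluLyS -> prefix_len=13

Answer: 0 0 0 13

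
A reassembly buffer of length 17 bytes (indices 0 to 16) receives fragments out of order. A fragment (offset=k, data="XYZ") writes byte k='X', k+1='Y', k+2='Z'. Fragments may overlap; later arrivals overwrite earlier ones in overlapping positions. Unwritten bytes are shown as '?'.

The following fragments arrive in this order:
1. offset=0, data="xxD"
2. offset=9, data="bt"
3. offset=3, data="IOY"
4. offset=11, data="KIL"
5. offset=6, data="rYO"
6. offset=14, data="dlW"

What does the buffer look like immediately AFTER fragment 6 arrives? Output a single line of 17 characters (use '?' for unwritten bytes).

Fragment 1: offset=0 data="xxD" -> buffer=xxD??????????????
Fragment 2: offset=9 data="bt" -> buffer=xxD??????bt??????
Fragment 3: offset=3 data="IOY" -> buffer=xxDIOY???bt??????
Fragment 4: offset=11 data="KIL" -> buffer=xxDIOY???btKIL???
Fragment 5: offset=6 data="rYO" -> buffer=xxDIOYrYObtKIL???
Fragment 6: offset=14 data="dlW" -> buffer=xxDIOYrYObtKILdlW

Answer: xxDIOYrYObtKILdlW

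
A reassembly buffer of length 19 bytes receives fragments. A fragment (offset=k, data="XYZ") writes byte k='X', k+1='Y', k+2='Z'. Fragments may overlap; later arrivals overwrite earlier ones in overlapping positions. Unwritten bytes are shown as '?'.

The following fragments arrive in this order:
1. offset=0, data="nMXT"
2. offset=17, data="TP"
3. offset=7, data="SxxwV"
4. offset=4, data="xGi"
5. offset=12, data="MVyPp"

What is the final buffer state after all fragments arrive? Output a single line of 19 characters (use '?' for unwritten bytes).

Answer: nMXTxGiSxxwVMVyPpTP

Derivation:
Fragment 1: offset=0 data="nMXT" -> buffer=nMXT???????????????
Fragment 2: offset=17 data="TP" -> buffer=nMXT?????????????TP
Fragment 3: offset=7 data="SxxwV" -> buffer=nMXT???SxxwV?????TP
Fragment 4: offset=4 data="xGi" -> buffer=nMXTxGiSxxwV?????TP
Fragment 5: offset=12 data="MVyPp" -> buffer=nMXTxGiSxxwVMVyPpTP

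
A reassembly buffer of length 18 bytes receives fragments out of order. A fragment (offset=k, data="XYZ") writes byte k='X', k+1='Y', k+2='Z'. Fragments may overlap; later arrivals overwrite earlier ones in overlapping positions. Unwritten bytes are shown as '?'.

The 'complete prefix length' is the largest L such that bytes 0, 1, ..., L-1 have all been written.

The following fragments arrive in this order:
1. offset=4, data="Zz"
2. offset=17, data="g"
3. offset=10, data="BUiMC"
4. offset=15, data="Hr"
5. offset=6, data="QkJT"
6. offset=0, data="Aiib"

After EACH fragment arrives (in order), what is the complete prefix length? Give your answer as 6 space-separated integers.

Fragment 1: offset=4 data="Zz" -> buffer=????Zz???????????? -> prefix_len=0
Fragment 2: offset=17 data="g" -> buffer=????Zz???????????g -> prefix_len=0
Fragment 3: offset=10 data="BUiMC" -> buffer=????Zz????BUiMC??g -> prefix_len=0
Fragment 4: offset=15 data="Hr" -> buffer=????Zz????BUiMCHrg -> prefix_len=0
Fragment 5: offset=6 data="QkJT" -> buffer=????ZzQkJTBUiMCHrg -> prefix_len=0
Fragment 6: offset=0 data="Aiib" -> buffer=AiibZzQkJTBUiMCHrg -> prefix_len=18

Answer: 0 0 0 0 0 18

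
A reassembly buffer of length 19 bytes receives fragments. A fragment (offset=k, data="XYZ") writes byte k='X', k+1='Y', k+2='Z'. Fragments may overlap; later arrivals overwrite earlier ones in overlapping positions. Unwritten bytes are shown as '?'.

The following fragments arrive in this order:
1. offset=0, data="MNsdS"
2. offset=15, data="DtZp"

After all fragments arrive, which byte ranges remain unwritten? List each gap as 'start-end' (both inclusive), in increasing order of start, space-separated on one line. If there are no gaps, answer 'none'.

Fragment 1: offset=0 len=5
Fragment 2: offset=15 len=4
Gaps: 5-14

Answer: 5-14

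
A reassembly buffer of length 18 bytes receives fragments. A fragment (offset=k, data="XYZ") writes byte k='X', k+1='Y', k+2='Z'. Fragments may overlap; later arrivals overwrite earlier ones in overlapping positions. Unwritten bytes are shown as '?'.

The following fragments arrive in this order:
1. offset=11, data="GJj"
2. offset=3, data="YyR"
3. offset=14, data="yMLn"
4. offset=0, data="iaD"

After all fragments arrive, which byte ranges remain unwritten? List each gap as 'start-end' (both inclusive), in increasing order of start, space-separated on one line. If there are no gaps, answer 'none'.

Fragment 1: offset=11 len=3
Fragment 2: offset=3 len=3
Fragment 3: offset=14 len=4
Fragment 4: offset=0 len=3
Gaps: 6-10

Answer: 6-10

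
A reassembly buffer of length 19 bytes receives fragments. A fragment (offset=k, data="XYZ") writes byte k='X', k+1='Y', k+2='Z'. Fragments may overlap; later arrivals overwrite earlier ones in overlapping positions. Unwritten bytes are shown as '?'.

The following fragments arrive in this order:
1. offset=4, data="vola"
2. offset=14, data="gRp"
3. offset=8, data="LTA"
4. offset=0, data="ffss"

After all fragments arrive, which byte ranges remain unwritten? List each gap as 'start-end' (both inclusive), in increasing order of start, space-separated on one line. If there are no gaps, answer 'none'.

Answer: 11-13 17-18

Derivation:
Fragment 1: offset=4 len=4
Fragment 2: offset=14 len=3
Fragment 3: offset=8 len=3
Fragment 4: offset=0 len=4
Gaps: 11-13 17-18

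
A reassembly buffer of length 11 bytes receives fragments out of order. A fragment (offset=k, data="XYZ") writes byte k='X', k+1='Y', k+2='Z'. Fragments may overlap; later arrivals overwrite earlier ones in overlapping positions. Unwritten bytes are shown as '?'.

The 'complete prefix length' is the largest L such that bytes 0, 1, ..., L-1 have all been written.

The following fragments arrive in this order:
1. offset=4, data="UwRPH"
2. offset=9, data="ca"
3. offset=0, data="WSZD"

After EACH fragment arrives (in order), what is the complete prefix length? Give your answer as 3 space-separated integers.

Answer: 0 0 11

Derivation:
Fragment 1: offset=4 data="UwRPH" -> buffer=????UwRPH?? -> prefix_len=0
Fragment 2: offset=9 data="ca" -> buffer=????UwRPHca -> prefix_len=0
Fragment 3: offset=0 data="WSZD" -> buffer=WSZDUwRPHca -> prefix_len=11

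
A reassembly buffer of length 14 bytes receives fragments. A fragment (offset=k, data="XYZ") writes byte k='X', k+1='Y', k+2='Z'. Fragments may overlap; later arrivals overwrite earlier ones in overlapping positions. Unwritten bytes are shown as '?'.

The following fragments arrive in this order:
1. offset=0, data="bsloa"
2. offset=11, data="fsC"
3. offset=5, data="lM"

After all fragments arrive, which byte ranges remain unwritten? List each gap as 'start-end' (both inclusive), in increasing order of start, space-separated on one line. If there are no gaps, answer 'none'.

Fragment 1: offset=0 len=5
Fragment 2: offset=11 len=3
Fragment 3: offset=5 len=2
Gaps: 7-10

Answer: 7-10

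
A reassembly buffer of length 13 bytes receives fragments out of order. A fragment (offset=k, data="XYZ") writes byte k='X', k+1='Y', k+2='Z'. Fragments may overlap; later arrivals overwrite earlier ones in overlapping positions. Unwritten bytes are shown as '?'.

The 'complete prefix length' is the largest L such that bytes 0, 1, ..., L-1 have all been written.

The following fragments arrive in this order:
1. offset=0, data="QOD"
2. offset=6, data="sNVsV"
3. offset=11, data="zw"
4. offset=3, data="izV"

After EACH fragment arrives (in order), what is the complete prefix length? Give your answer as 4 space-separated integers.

Fragment 1: offset=0 data="QOD" -> buffer=QOD?????????? -> prefix_len=3
Fragment 2: offset=6 data="sNVsV" -> buffer=QOD???sNVsV?? -> prefix_len=3
Fragment 3: offset=11 data="zw" -> buffer=QOD???sNVsVzw -> prefix_len=3
Fragment 4: offset=3 data="izV" -> buffer=QODizVsNVsVzw -> prefix_len=13

Answer: 3 3 3 13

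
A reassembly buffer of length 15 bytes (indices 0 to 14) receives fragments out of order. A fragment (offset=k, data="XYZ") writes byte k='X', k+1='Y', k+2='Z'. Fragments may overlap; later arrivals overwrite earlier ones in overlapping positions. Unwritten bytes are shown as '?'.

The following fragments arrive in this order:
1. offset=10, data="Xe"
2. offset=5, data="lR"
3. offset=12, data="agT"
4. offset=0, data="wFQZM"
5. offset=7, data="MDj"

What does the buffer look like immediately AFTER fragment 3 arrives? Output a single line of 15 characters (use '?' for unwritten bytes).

Answer: ?????lR???XeagT

Derivation:
Fragment 1: offset=10 data="Xe" -> buffer=??????????Xe???
Fragment 2: offset=5 data="lR" -> buffer=?????lR???Xe???
Fragment 3: offset=12 data="agT" -> buffer=?????lR???XeagT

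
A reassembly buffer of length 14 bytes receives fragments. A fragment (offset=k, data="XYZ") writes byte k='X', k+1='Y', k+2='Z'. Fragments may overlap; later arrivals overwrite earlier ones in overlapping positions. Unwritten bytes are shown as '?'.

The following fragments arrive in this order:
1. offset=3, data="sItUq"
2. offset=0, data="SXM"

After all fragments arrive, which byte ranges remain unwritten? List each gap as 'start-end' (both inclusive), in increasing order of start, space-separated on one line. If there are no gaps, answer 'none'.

Answer: 8-13

Derivation:
Fragment 1: offset=3 len=5
Fragment 2: offset=0 len=3
Gaps: 8-13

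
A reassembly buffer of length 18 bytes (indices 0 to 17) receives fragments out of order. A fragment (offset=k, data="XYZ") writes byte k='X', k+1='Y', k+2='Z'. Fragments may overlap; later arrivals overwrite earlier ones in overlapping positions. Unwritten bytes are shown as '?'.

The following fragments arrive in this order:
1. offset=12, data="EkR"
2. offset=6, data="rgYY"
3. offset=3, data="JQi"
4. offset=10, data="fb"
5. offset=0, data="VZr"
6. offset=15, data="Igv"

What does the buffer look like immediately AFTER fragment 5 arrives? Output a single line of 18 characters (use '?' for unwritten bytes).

Answer: VZrJQirgYYfbEkR???

Derivation:
Fragment 1: offset=12 data="EkR" -> buffer=????????????EkR???
Fragment 2: offset=6 data="rgYY" -> buffer=??????rgYY??EkR???
Fragment 3: offset=3 data="JQi" -> buffer=???JQirgYY??EkR???
Fragment 4: offset=10 data="fb" -> buffer=???JQirgYYfbEkR???
Fragment 5: offset=0 data="VZr" -> buffer=VZrJQirgYYfbEkR???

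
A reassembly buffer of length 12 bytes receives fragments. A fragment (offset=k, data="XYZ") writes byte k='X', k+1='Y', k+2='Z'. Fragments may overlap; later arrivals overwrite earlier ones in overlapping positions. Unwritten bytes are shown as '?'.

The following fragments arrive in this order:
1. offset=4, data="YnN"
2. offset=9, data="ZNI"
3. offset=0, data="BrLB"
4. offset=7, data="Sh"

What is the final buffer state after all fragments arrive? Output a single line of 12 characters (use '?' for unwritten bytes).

Answer: BrLBYnNShZNI

Derivation:
Fragment 1: offset=4 data="YnN" -> buffer=????YnN?????
Fragment 2: offset=9 data="ZNI" -> buffer=????YnN??ZNI
Fragment 3: offset=0 data="BrLB" -> buffer=BrLBYnN??ZNI
Fragment 4: offset=7 data="Sh" -> buffer=BrLBYnNShZNI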